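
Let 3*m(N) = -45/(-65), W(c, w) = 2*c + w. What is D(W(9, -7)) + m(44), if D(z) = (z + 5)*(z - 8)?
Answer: 627/13 ≈ 48.231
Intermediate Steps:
W(c, w) = w + 2*c
D(z) = (-8 + z)*(5 + z) (D(z) = (5 + z)*(-8 + z) = (-8 + z)*(5 + z))
m(N) = 3/13 (m(N) = (-45/(-65))/3 = (-45*(-1/65))/3 = (⅓)*(9/13) = 3/13)
D(W(9, -7)) + m(44) = (-40 + (-7 + 2*9)² - 3*(-7 + 2*9)) + 3/13 = (-40 + (-7 + 18)² - 3*(-7 + 18)) + 3/13 = (-40 + 11² - 3*11) + 3/13 = (-40 + 121 - 33) + 3/13 = 48 + 3/13 = 627/13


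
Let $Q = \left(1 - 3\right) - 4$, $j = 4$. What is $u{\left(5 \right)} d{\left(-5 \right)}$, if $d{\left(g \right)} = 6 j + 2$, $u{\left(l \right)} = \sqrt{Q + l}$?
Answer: $26 i \approx 26.0 i$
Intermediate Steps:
$Q = -6$ ($Q = -2 - 4 = -6$)
$u{\left(l \right)} = \sqrt{-6 + l}$
$d{\left(g \right)} = 26$ ($d{\left(g \right)} = 6 \cdot 4 + 2 = 24 + 2 = 26$)
$u{\left(5 \right)} d{\left(-5 \right)} = \sqrt{-6 + 5} \cdot 26 = \sqrt{-1} \cdot 26 = i 26 = 26 i$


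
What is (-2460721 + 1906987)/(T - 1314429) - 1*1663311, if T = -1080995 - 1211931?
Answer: -6000152698671/3607355 ≈ -1.6633e+6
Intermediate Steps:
T = -2292926
(-2460721 + 1906987)/(T - 1314429) - 1*1663311 = (-2460721 + 1906987)/(-2292926 - 1314429) - 1*1663311 = -553734/(-3607355) - 1663311 = -553734*(-1/3607355) - 1663311 = 553734/3607355 - 1663311 = -6000152698671/3607355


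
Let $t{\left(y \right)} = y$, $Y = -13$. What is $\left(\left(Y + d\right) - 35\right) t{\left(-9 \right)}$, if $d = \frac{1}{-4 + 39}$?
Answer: $\frac{15111}{35} \approx 431.74$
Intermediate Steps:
$d = \frac{1}{35} \approx 0.028571$
$\left(\left(Y + d\right) - 35\right) t{\left(-9 \right)} = \left(\left(-13 + \frac{1}{35}\right) - 35\right) \left(-9\right) = \left(- \frac{454}{35} - 35\right) \left(-9\right) = \left(- \frac{1679}{35}\right) \left(-9\right) = \frac{15111}{35}$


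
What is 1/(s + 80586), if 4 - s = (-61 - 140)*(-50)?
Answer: 1/70540 ≈ 1.4176e-5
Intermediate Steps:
s = -10046 (s = 4 - (-61 - 140)*(-50) = 4 - (-201)*(-50) = 4 - 1*10050 = 4 - 10050 = -10046)
1/(s + 80586) = 1/(-10046 + 80586) = 1/70540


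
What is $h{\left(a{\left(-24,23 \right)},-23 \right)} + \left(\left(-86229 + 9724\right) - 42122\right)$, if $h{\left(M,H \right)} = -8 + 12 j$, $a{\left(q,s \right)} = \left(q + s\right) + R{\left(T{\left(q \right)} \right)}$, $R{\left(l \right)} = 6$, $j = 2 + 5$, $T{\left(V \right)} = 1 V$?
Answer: $-118551$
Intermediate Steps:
$T{\left(V \right)} = V$
$j = 7$
$a{\left(q,s \right)} = 6 + q + s$ ($a{\left(q,s \right)} = \left(q + s\right) + 6 = 6 + q + s$)
$h{\left(M,H \right)} = 76$ ($h{\left(M,H \right)} = -8 + 12 \cdot 7 = -8 + 84 = 76$)
$h{\left(a{\left(-24,23 \right)},-23 \right)} + \left(\left(-86229 + 9724\right) - 42122\right) = 76 + \left(\left(-86229 + 9724\right) - 42122\right) = 76 - 118627 = -118551$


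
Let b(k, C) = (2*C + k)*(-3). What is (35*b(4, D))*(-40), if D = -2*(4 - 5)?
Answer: 33600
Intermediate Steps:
D = 2 (D = -2*(-1) = 2)
b(k, C) = -6*C - 3*k (b(k, C) = (k + 2*C)*(-3) = -6*C - 3*k)
(35*b(4, D))*(-40) = (35*(-6*2 - 3*4))*(-40) = (35*(-12 - 12))*(-40) = (35*(-24))*(-40) = -840*(-40) = 33600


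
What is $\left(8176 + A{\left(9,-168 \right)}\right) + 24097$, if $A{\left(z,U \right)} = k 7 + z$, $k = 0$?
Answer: $32282$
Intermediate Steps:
$A{\left(z,U \right)} = z$ ($A{\left(z,U \right)} = 0 \cdot 7 + z = 0 + z = z$)
$\left(8176 + A{\left(9,-168 \right)}\right) + 24097 = \left(8176 + 9\right) + 24097 = 8185 + 24097 = 32282$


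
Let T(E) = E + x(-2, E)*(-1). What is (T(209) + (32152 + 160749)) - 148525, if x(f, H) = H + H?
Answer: 44167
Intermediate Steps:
x(f, H) = 2*H
T(E) = -E (T(E) = E + (2*E)*(-1) = E - 2*E = -E)
(T(209) + (32152 + 160749)) - 148525 = (-1*209 + (32152 + 160749)) - 148525 = (-209 + 192901) - 148525 = 192692 - 148525 = 44167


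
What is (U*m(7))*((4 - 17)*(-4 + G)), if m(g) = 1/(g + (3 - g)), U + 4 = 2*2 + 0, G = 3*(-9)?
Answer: 0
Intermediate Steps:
G = -27
U = 0 (U = -4 + (2*2 + 0) = -4 + (4 + 0) = -4 + 4 = 0)
m(g) = ⅓ (m(g) = 1/3 = ⅓)
(U*m(7))*((4 - 17)*(-4 + G)) = (0*(⅓))*((4 - 17)*(-4 - 27)) = 0*(-13*(-31)) = 0*403 = 0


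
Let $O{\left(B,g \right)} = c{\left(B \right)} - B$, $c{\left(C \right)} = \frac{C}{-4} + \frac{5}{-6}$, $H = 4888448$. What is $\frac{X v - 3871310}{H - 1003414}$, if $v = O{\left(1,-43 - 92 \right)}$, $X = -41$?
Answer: $- \frac{46454695}{46620408} \approx -0.99645$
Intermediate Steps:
$c{\left(C \right)} = - \frac{5}{6} - \frac{C}{4}$ ($c{\left(C \right)} = C \left(- \frac{1}{4}\right) + 5 \left(- \frac{1}{6}\right) = - \frac{C}{4} - \frac{5}{6} = - \frac{5}{6} - \frac{C}{4}$)
$O{\left(B,g \right)} = - \frac{5}{6} - \frac{5 B}{4}$ ($O{\left(B,g \right)} = \left(- \frac{5}{6} - \frac{B}{4}\right) - B = - \frac{5}{6} - \frac{5 B}{4}$)
$v = - \frac{25}{12}$ ($v = - \frac{5}{6} - \frac{5}{4} = - \frac{25}{12} \approx -2.0833$)
$\frac{X v - 3871310}{H - 1003414} = \frac{\left(-41\right) \left(- \frac{25}{12}\right) - 3871310}{4888448 - 1003414} = \frac{\frac{1025}{12} - 3871310}{3885034} = \left(- \frac{46454695}{12}\right) \frac{1}{3885034} = - \frac{46454695}{46620408}$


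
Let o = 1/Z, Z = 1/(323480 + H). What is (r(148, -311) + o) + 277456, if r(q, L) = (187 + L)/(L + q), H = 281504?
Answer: 143837844/163 ≈ 8.8244e+5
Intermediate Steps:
r(q, L) = (187 + L)/(L + q)
Z = 1/604984 (Z = 1/(323480 + 281504) = 1/604984 ≈ 1.6529e-6)
o = 604984 (o = 1/(1/604984) = 604984)
(r(148, -311) + o) + 277456 = ((187 - 311)/(-311 + 148) + 604984) + 277456 = (-124/(-163) + 604984) + 277456 = (-1/163*(-124) + 604984) + 277456 = (124/163 + 604984) + 277456 = 98612516/163 + 277456 = 143837844/163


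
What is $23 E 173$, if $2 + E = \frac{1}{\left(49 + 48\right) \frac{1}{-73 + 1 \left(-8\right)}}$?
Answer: $- \frac{1094225}{97} \approx -11281.0$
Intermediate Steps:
$E = - \frac{275}{97}$ ($E = -2 + \frac{1}{\left(49 + 48\right) \frac{1}{-73 + 1 \left(-8\right)}} = -2 + \frac{1}{97 \frac{1}{-73 - 8}} = -2 + \frac{1}{97 \frac{1}{-81}} = -2 + \frac{1}{97 \left(- \frac{1}{81}\right)} = -2 + \frac{1}{- \frac{97}{81}} = -2 - \frac{81}{97} = - \frac{275}{97} \approx -2.8351$)
$23 E 173 = 23 \left(- \frac{275}{97}\right) 173 = \left(- \frac{6325}{97}\right) 173 = - \frac{1094225}{97}$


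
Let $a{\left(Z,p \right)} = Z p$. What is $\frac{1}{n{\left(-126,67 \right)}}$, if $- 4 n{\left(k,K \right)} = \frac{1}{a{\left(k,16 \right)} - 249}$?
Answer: $9060$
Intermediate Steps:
$n{\left(k,K \right)} = - \frac{1}{4 \left(-249 + 16 k\right)}$ ($n{\left(k,K \right)} = - \frac{1}{4 \left(k 16 - 249\right)} = - \frac{1}{4 \left(16 k - 249\right)} = - \frac{1}{4 \left(-249 + 16 k\right)}$)
$\frac{1}{n{\left(-126,67 \right)}} = \frac{1}{\left(-1\right) \frac{1}{-996 + 64 \left(-126\right)}} = \frac{1}{\left(-1\right) \frac{1}{-996 - 8064}} = \frac{1}{\left(-1\right) \frac{1}{-9060}} = \frac{1}{\left(-1\right) \left(- \frac{1}{9060}\right)} = \frac{1}{\frac{1}{9060}} = 9060$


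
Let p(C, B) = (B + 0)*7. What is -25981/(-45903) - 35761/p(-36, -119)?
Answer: 1663179356/38237199 ≈ 43.496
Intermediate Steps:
p(C, B) = 7*B (p(C, B) = B*7 = 7*B)
-25981/(-45903) - 35761/p(-36, -119) = -25981/(-45903) - 35761/(7*(-119)) = -25981*(-1/45903) - 35761/(-833) = 25981/45903 - 35761*(-1/833) = 25981/45903 + 35761/833 = 1663179356/38237199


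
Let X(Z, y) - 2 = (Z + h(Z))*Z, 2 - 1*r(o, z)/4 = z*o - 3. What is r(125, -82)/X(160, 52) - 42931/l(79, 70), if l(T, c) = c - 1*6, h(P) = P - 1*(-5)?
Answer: -1114936291/1664064 ≈ -670.01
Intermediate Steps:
h(P) = 5 + P (h(P) = P + 5 = 5 + P)
r(o, z) = 20 - 4*o*z (r(o, z) = 8 - 4*(z*o - 3) = 8 - 4*(o*z - 3) = 8 - 4*(-3 + o*z) = 8 + (12 - 4*o*z) = 20 - 4*o*z)
l(T, c) = -6 + c (l(T, c) = c - 6 = -6 + c)
X(Z, y) = 2 + Z*(5 + 2*Z) (X(Z, y) = 2 + (Z + (5 + Z))*Z = 2 + (5 + 2*Z)*Z = 2 + Z*(5 + 2*Z))
r(125, -82)/X(160, 52) - 42931/l(79, 70) = (20 - 4*125*(-82))/(2 + 160**2 + 160*(5 + 160)) - 42931/(-6 + 70) = (20 + 41000)/(2 + 25600 + 160*165) - 42931/64 = 41020/(2 + 25600 + 26400) - 42931*1/64 = 41020/52002 - 42931/64 = 41020*(1/52002) - 42931/64 = 20510/26001 - 42931/64 = -1114936291/1664064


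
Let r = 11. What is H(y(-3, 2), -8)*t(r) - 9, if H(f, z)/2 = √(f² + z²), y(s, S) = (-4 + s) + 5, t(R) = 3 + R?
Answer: -9 + 56*√17 ≈ 221.89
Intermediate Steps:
y(s, S) = 1 + s
H(f, z) = 2*√(f² + z²)
H(y(-3, 2), -8)*t(r) - 9 = (2*√((1 - 3)² + (-8)²))*(3 + 11) - 9 = (2*√((-2)² + 64))*14 - 9 = (2*√(4 + 64))*14 - 9 = (2*√68)*14 - 9 = (2*(2*√17))*14 - 9 = (4*√17)*14 - 9 = 56*√17 - 9 = -9 + 56*√17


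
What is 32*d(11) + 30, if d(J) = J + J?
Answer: 734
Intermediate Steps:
d(J) = 2*J
32*d(11) + 30 = 32*(2*11) + 30 = 32*22 + 30 = 704 + 30 = 734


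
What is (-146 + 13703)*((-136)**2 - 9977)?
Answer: 115492083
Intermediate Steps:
(-146 + 13703)*((-136)**2 - 9977) = 13557*(18496 - 9977) = 13557*8519 = 115492083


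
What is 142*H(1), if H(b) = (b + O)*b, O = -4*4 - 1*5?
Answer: -2840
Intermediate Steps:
O = -21 (O = -16 - 5 = -21)
H(b) = b*(-21 + b) (H(b) = (b - 21)*b = (-21 + b)*b = b*(-21 + b))
142*H(1) = 142*(1*(-21 + 1)) = 142*(1*(-20)) = 142*(-20) = -2840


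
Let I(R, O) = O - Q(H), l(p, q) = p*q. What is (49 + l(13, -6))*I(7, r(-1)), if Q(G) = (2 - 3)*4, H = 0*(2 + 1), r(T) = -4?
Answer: 0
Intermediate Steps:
H = 0 (H = 0*3 = 0)
Q(G) = -4 (Q(G) = -1*4 = -4)
I(R, O) = 4 + O (I(R, O) = O - 1*(-4) = O + 4 = 4 + O)
(49 + l(13, -6))*I(7, r(-1)) = (49 + 13*(-6))*(4 - 4) = (49 - 78)*0 = -29*0 = 0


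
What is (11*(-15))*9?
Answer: -1485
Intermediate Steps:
(11*(-15))*9 = -165*9 = -1485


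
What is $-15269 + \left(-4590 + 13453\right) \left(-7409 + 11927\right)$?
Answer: $40027765$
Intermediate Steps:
$-15269 + \left(-4590 + 13453\right) \left(-7409 + 11927\right) = -15269 + 8863 \cdot 4518 = -15269 + 40043034 = 40027765$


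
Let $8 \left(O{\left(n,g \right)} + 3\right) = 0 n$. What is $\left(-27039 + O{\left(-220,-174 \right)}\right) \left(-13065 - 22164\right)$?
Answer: $952662618$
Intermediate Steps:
$O{\left(n,g \right)} = -3$ ($O{\left(n,g \right)} = -3 + \frac{0 n}{8} = -3 + \frac{1}{8} \cdot 0 = -3 + 0 = -3$)
$\left(-27039 + O{\left(-220,-174 \right)}\right) \left(-13065 - 22164\right) = \left(-27039 - 3\right) \left(-13065 - 22164\right) = \left(-27042\right) \left(-35229\right) = 952662618$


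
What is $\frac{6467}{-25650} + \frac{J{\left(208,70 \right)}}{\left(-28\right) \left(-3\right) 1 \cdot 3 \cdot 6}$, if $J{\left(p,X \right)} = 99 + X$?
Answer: $- \frac{100801}{718200} \approx -0.14035$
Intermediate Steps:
$\frac{6467}{-25650} + \frac{J{\left(208,70 \right)}}{\left(-28\right) \left(-3\right) 1 \cdot 3 \cdot 6} = \frac{6467}{-25650} + \frac{99 + 70}{\left(-28\right) \left(-3\right) 1 \cdot 3 \cdot 6} = 6467 \left(- \frac{1}{25650}\right) + \frac{169}{84 \cdot 3 \cdot 6} = - \frac{6467}{25650} + \frac{169}{84 \cdot 18} = - \frac{6467}{25650} + \frac{169}{1512} = - \frac{100801}{718200}$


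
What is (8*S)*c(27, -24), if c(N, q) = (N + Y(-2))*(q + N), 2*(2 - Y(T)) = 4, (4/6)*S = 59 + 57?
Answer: 112752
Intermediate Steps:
S = 174 (S = 3*(59 + 57)/2 = (3/2)*116 = 174)
Y(T) = 0 (Y(T) = 2 - ½*4 = 2 - 2 = 0)
c(N, q) = N*(N + q) (c(N, q) = (N + 0)*(q + N) = N*(N + q))
(8*S)*c(27, -24) = (8*174)*(27*(27 - 24)) = 1392*(27*3) = 1392*81 = 112752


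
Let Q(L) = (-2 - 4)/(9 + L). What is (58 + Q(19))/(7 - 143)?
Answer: -809/1904 ≈ -0.42489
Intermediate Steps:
Q(L) = -6/(9 + L)
(58 + Q(19))/(7 - 143) = (58 - 6/(9 + 19))/(7 - 143) = (58 - 6/28)/(-136) = (58 - 6*1/28)*(-1/136) = (58 - 3/14)*(-1/136) = (809/14)*(-1/136) = -809/1904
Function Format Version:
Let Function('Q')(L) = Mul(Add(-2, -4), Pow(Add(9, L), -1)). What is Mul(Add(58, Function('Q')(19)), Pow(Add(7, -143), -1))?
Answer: Rational(-809, 1904) ≈ -0.42489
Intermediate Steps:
Function('Q')(L) = Mul(-6, Pow(Add(9, L), -1))
Mul(Add(58, Function('Q')(19)), Pow(Add(7, -143), -1)) = Mul(Add(58, Mul(-6, Pow(Add(9, 19), -1))), Pow(Add(7, -143), -1)) = Mul(Add(58, Mul(-6, Pow(28, -1))), Pow(-136, -1)) = Mul(Add(58, Mul(-6, Rational(1, 28))), Rational(-1, 136)) = Mul(Add(58, Rational(-3, 14)), Rational(-1, 136)) = Mul(Rational(809, 14), Rational(-1, 136)) = Rational(-809, 1904)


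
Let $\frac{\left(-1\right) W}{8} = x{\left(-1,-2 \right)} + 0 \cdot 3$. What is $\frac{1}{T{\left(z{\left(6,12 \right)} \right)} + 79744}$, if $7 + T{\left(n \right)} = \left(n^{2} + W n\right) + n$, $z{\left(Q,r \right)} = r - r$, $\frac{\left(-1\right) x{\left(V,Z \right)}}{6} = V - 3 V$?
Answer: $\frac{1}{79737} \approx 1.2541 \cdot 10^{-5}$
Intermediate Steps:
$x{\left(V,Z \right)} = 12 V$ ($x{\left(V,Z \right)} = - 6 \left(V - 3 V\right) = - 6 \left(- 2 V\right) = 12 V$)
$W = 96$ ($W = - 8 \left(12 \left(-1\right) + 0 \cdot 3\right) = - 8 \left(-12 + 0\right) = \left(-8\right) \left(-12\right) = 96$)
$z{\left(Q,r \right)} = 0$
$T{\left(n \right)} = -7 + n^{2} + 97 n$ ($T{\left(n \right)} = -7 + \left(\left(n^{2} + 96 n\right) + n\right) = -7 + \left(n^{2} + 97 n\right) = -7 + n^{2} + 97 n$)
$\frac{1}{T{\left(z{\left(6,12 \right)} \right)} + 79744} = \frac{1}{\left(-7 + 0^{2} + 97 \cdot 0\right) + 79744} = \frac{1}{\left(-7 + 0 + 0\right) + 79744} = \frac{1}{-7 + 79744} = \frac{1}{79737}$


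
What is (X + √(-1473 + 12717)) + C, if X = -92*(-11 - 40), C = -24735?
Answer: -20043 + 2*√2811 ≈ -19937.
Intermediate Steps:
X = 4692 (X = -92*(-51) = 4692)
(X + √(-1473 + 12717)) + C = (4692 + √(-1473 + 12717)) - 24735 = (4692 + √11244) - 24735 = (4692 + 2*√2811) - 24735 = -20043 + 2*√2811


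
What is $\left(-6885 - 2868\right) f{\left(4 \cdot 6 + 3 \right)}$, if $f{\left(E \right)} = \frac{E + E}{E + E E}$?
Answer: $- \frac{9753}{14} \approx -696.64$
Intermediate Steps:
$f{\left(E \right)} = \frac{2 E}{E + E^{2}}$
$\left(-6885 - 2868\right) f{\left(4 \cdot 6 + 3 \right)} = \left(-6885 - 2868\right) \frac{2}{1 + \left(4 \cdot 6 + 3\right)} = \left(-6885 - 2868\right) \frac{2}{1 + \left(24 + 3\right)} = - 9753 \frac{2}{1 + 27} = - 9753 \cdot \frac{2}{28} = - 9753 \cdot 2 \cdot \frac{1}{28} = \left(-9753\right) \frac{1}{14} = - \frac{9753}{14}$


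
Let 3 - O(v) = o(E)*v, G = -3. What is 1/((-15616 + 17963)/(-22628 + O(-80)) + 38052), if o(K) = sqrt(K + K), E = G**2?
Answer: 19474025371225/741023592836866609 + 563280*sqrt(2)/741023592836866609 ≈ 2.6280e-5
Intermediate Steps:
E = 9 (E = (-3)**2 = 9)
o(K) = sqrt(2)*sqrt(K) (o(K) = sqrt(2*K) = sqrt(2)*sqrt(K))
O(v) = 3 - 3*v*sqrt(2) (O(v) = 3 - sqrt(2)*sqrt(9)*v = 3 - sqrt(2)*3*v = 3 - 3*sqrt(2)*v = 3 - 3*v*sqrt(2))
1/((-15616 + 17963)/(-22628 + O(-80)) + 38052) = 1/((-15616 + 17963)/(-22628 + (3 - 3*(-80)*sqrt(2))) + 38052) = 1/(2347/(-22628 + (3 + 240*sqrt(2))) + 38052) = 1/(2347/(-22625 + 240*sqrt(2)) + 38052) = 1/(38052 + 2347/(-22625 + 240*sqrt(2)))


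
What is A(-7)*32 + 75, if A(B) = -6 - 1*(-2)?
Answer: -53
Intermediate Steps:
A(B) = -4 (A(B) = -6 + 2 = -4)
A(-7)*32 + 75 = -4*32 + 75 = -128 + 75 = -53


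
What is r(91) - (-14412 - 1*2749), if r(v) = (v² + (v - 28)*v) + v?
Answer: 31266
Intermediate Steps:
r(v) = v + v² + v*(-28 + v) (r(v) = (v² + (-28 + v)*v) + v = (v² + v*(-28 + v)) + v = v + v² + v*(-28 + v))
r(91) - (-14412 - 1*2749) = 91*(-27 + 2*91) - (-14412 - 1*2749) = 91*(-27 + 182) - (-14412 - 2749) = 91*155 - 1*(-17161) = 14105 + 17161 = 31266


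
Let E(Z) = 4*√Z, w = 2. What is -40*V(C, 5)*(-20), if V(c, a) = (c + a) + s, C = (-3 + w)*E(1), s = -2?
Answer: -800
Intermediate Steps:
C = -4 (C = (-3 + 2)*(4*√1) = -4 ≈ -4.0000)
V(c, a) = -2 + a + c (V(c, a) = (c + a) - 2 = (a + c) - 2 = -2 + a + c)
-40*V(C, 5)*(-20) = -40*(-2 + 5 - 4)*(-20) = -40*(-1)*(-20) = 40*(-20) = -800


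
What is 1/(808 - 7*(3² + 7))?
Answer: 1/696 ≈ 0.0014368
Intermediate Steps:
1/(808 - 7*(3² + 7)) = 1/(808 - 7*(9 + 7)) = 1/(808 - 7*16) = 1/(808 - 112) = 1/696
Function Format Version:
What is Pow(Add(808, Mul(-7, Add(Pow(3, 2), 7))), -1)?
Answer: Rational(1, 696) ≈ 0.0014368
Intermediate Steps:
Pow(Add(808, Mul(-7, Add(Pow(3, 2), 7))), -1) = Pow(Add(808, Mul(-7, Add(9, 7))), -1) = Pow(Add(808, Mul(-7, 16)), -1) = Pow(Add(808, -112), -1) = Pow(696, -1) = Rational(1, 696)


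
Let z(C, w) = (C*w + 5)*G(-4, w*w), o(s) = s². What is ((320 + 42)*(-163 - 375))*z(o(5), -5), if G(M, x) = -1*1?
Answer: -23370720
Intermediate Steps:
G(M, x) = -1
z(C, w) = -5 - C*w (z(C, w) = (C*w + 5)*(-1) = (5 + C*w)*(-1) = -5 - C*w)
((320 + 42)*(-163 - 375))*z(o(5), -5) = ((320 + 42)*(-163 - 375))*(-5 - 1*5²*(-5)) = (362*(-538))*(-5 - 1*25*(-5)) = -194756*(-5 + 125) = -194756*120 = -23370720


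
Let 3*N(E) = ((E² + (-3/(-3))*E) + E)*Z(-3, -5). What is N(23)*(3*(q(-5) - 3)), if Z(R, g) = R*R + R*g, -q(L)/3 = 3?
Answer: -165600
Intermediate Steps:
q(L) = -9 (q(L) = -3*3 = -9)
Z(R, g) = R² + R*g
N(E) = 8*E² + 16*E (N(E) = (((E² + (-3/(-3))*E) + E)*(-3*(-3 - 5)))/3 = (((E² + (-3*(-⅓))*E) + E)*(-3*(-8)))/3 = (((E² + 1*E) + E)*24)/3 = (((E² + E) + E)*24)/3 = (((E + E²) + E)*24)/3 = ((E² + 2*E)*24)/3 = (24*E² + 48*E)/3 = 8*E² + 16*E)
N(23)*(3*(q(-5) - 3)) = (8*23*(2 + 23))*(3*(-9 - 3)) = (8*23*25)*(3*(-12)) = 4600*(-36) = -165600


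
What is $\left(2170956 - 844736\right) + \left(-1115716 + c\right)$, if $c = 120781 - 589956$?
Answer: $-258671$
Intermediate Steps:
$c = -469175$
$\left(2170956 - 844736\right) + \left(-1115716 + c\right) = \left(2170956 - 844736\right) - 1584891 = 1326220 - 1584891 = -258671$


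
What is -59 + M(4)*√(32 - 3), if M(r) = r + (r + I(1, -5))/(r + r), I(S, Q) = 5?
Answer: -59 + 41*√29/8 ≈ -31.401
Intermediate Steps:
M(r) = r + (5 + r)/(2*r) (M(r) = r + (r + 5)/(r + r) = r + (5 + r)/((2*r)) = r + (5 + r)*(1/(2*r)) = r + (5 + r)/(2*r))
-59 + M(4)*√(32 - 3) = -59 + (½ + 4 + (5/2)/4)*√(32 - 3) = -59 + (½ + 4 + (5/2)*(¼))*√29 = -59 + (½ + 4 + 5/8)*√29 = -59 + 41*√29/8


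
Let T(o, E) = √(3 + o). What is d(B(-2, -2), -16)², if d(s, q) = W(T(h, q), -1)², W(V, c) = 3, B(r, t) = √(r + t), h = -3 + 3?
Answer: 81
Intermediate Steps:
h = 0
d(s, q) = 9 (d(s, q) = 3² = 9)
d(B(-2, -2), -16)² = 9² = 81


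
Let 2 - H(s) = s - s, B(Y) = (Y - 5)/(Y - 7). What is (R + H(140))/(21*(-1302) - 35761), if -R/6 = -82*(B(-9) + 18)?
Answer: -18577/126206 ≈ -0.14720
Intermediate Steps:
B(Y) = (-5 + Y)/(-7 + Y)
H(s) = 2 (H(s) = 2 - (s - s) = 2 - 1*0 = 2 + 0 = 2)
R = 18573/2 (R = -(-492)*((-5 - 9)/(-7 - 9) + 18) = -(-492)*(-14/(-16) + 18) = -(-492)*(-1/16*(-14) + 18) = -(-492)*(7/8 + 18) = -(-492)*151/8 = -6*(-6191/4) = 18573/2 ≈ 9286.5)
(R + H(140))/(21*(-1302) - 35761) = (18573/2 + 2)/(21*(-1302) - 35761) = 18577/(2*(-27342 - 35761)) = (18577/2)/(-63103) = (18577/2)*(-1/63103) = -18577/126206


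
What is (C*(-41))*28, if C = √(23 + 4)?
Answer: -3444*√3 ≈ -5965.2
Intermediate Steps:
C = 3*√3 (C = √27 = 3*√3 ≈ 5.1962)
(C*(-41))*28 = ((3*√3)*(-41))*28 = -123*√3*28 = -3444*√3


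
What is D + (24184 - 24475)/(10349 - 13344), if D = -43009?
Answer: -128811664/2995 ≈ -43009.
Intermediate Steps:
D + (24184 - 24475)/(10349 - 13344) = -43009 + (24184 - 24475)/(10349 - 13344) = -43009 - 291/(-2995) = -43009 - 291*(-1/2995) = -43009 + 291/2995 = -128811664/2995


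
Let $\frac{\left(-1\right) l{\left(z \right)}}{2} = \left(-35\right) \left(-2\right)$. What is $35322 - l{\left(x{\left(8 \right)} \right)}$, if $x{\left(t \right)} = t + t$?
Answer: $35462$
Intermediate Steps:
$x{\left(t \right)} = 2 t$
$l{\left(z \right)} = -140$ ($l{\left(z \right)} = - 2 \left(\left(-35\right) \left(-2\right)\right) = \left(-2\right) 70 = -140$)
$35322 - l{\left(x{\left(8 \right)} \right)} = 35322 - -140 = 35322 + 140 = 35462$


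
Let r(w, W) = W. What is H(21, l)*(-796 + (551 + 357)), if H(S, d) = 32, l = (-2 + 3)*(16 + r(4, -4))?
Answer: 3584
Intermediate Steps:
l = 12 (l = (-2 + 3)*(16 - 4) = 1*12 = 12)
H(21, l)*(-796 + (551 + 357)) = 32*(-796 + (551 + 357)) = 32*(-796 + 908) = 32*112 = 3584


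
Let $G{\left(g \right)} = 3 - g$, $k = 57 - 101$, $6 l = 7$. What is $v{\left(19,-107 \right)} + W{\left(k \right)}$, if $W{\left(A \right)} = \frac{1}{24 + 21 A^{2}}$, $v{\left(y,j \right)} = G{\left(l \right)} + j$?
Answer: $- \frac{4278179}{40680} \approx -105.17$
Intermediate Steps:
$l = \frac{7}{6}$ ($l = \frac{1}{6} \cdot 7 = \frac{7}{6} \approx 1.1667$)
$k = -44$
$v{\left(y,j \right)} = \frac{11}{6} + j$ ($v{\left(y,j \right)} = \left(3 - \frac{7}{6}\right) + j = \frac{11}{6} + j$)
$v{\left(19,-107 \right)} + W{\left(k \right)} = \left(\frac{11}{6} - 107\right) + \frac{1}{3 \left(8 + 7 \left(-44\right)^{2}\right)} = - \frac{631}{6} + \frac{1}{3 \left(8 + 7 \cdot 1936\right)} = - \frac{631}{6} + \frac{1}{3 \left(8 + 13552\right)} = - \frac{631}{6} + \frac{1}{3 \cdot 13560} = - \frac{631}{6} + \frac{1}{3} \cdot \frac{1}{13560} = - \frac{631}{6} + \frac{1}{40680} = - \frac{4278179}{40680}$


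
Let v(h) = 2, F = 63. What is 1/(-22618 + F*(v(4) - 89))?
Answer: -1/28099 ≈ -3.5588e-5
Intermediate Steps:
1/(-22618 + F*(v(4) - 89)) = 1/(-22618 + 63*(2 - 89)) = 1/(-22618 + 63*(-87)) = 1/(-22618 - 5481) = 1/(-28099) = -1/28099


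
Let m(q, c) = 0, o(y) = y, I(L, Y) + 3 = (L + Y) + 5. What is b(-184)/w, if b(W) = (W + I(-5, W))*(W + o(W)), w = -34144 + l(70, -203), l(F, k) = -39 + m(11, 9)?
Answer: -136528/34183 ≈ -3.9940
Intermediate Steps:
I(L, Y) = 2 + L + Y (I(L, Y) = -3 + ((L + Y) + 5) = -3 + (5 + L + Y) = 2 + L + Y)
l(F, k) = -39 (l(F, k) = -39 + 0 = -39)
w = -34183 (w = -34144 - 39 = -34183)
b(W) = 2*W*(-3 + 2*W) (b(W) = (W + (2 - 5 + W))*(W + W) = (W + (-3 + W))*(2*W) = (-3 + 2*W)*(2*W) = 2*W*(-3 + 2*W))
b(-184)/w = (2*(-184)*(-3 + 2*(-184)))/(-34183) = (2*(-184)*(-3 - 368))*(-1/34183) = (2*(-184)*(-371))*(-1/34183) = 136528*(-1/34183) = -136528/34183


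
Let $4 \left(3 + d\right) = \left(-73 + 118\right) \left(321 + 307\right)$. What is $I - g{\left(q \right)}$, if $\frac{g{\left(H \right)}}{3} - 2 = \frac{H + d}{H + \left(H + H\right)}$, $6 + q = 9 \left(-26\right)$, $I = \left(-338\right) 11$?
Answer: $- \frac{147823}{40} \approx -3695.6$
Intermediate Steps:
$I = -3718$
$d = 7062$ ($d = -3 + \frac{\left(-73 + 118\right) \left(321 + 307\right)}{4} = -3 + \frac{45 \cdot 628}{4} = -3 + \frac{1}{4} \cdot 28260 = -3 + 7065 = 7062$)
$q = -240$ ($q = -6 + 9 \left(-26\right) = -6 - 234 = -240$)
$g{\left(H \right)} = 6 + \frac{7062 + H}{H}$ ($g{\left(H \right)} = 6 + 3 \frac{H + 7062}{H + \left(H + H\right)} = 6 + 3 \frac{7062 + H}{H + 2 H} = 6 + 3 \frac{7062 + H}{3 H} = 6 + \frac{7062 + H}{H}$)
$I - g{\left(q \right)} = -3718 - \left(7 + \frac{7062}{-240}\right) = -3718 - \left(7 + 7062 \left(- \frac{1}{240}\right)\right) = -3718 - \left(7 - \frac{1177}{40}\right) = -3718 - - \frac{897}{40} = -3718 + \frac{897}{40} = - \frac{147823}{40}$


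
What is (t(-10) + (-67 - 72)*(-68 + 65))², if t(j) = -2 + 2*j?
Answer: 156025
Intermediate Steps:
(t(-10) + (-67 - 72)*(-68 + 65))² = ((-2 + 2*(-10)) + (-67 - 72)*(-68 + 65))² = ((-2 - 20) - 139*(-3))² = (-22 + 417)² = 395² = 156025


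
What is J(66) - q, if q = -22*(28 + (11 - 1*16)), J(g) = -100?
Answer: 406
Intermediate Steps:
q = -506 (q = -22*(28 + (11 - 16)) = -22*(28 - 5) = -22*23 = -506)
J(66) - q = -100 - 1*(-506) = -100 + 506 = 406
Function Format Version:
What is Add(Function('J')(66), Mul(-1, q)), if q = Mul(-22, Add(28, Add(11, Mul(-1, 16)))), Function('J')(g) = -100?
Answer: 406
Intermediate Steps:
q = -506 (q = Mul(-22, Add(28, Add(11, -16))) = Mul(-22, Add(28, -5)) = Mul(-22, 23) = -506)
Add(Function('J')(66), Mul(-1, q)) = Add(-100, Mul(-1, -506)) = Add(-100, 506) = 406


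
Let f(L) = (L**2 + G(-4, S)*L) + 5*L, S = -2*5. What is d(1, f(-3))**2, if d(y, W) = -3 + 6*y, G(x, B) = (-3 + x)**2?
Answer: 9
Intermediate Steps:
S = -10
f(L) = L**2 + 54*L (f(L) = (L**2 + (-3 - 4)**2*L) + 5*L = (L**2 + (-7)**2*L) + 5*L = (L**2 + 49*L) + 5*L = L**2 + 54*L)
d(1, f(-3))**2 = (-3 + 6*1)**2 = (-3 + 6)**2 = 3**2 = 9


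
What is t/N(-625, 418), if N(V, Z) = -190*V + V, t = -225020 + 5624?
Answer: -73132/39375 ≈ -1.8573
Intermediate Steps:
t = -219396
N(V, Z) = -189*V
t/N(-625, 418) = -219396/((-189*(-625))) = -219396/118125 = -219396*1/118125 = -73132/39375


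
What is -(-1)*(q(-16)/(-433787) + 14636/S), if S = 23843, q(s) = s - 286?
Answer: 6356107118/10342783441 ≈ 0.61454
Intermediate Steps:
q(s) = -286 + s
-(-1)*(q(-16)/(-433787) + 14636/S) = -(-1)*((-286 - 16)/(-433787) + 14636/23843) = -(-1)*(-302*(-1/433787) + 14636*(1/23843)) = -(-1)*(302/433787 + 14636/23843) = -(-1)*6356107118/10342783441 = -1*(-6356107118/10342783441) = 6356107118/10342783441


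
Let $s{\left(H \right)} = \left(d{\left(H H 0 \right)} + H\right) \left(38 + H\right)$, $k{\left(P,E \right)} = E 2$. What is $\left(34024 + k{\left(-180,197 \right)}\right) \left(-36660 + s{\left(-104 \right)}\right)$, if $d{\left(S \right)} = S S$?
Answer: $-1025518728$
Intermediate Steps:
$d{\left(S \right)} = S^{2}$
$k{\left(P,E \right)} = 2 E$
$s{\left(H \right)} = H \left(38 + H\right)$ ($s{\left(H \right)} = \left(\left(H H 0\right)^{2} + H\right) \left(38 + H\right) = \left(\left(H^{2} \cdot 0\right)^{2} + H\right) \left(38 + H\right) = \left(0^{2} + H\right) \left(38 + H\right) = \left(0 + H\right) \left(38 + H\right) = H \left(38 + H\right)$)
$\left(34024 + k{\left(-180,197 \right)}\right) \left(-36660 + s{\left(-104 \right)}\right) = \left(34024 + 2 \cdot 197\right) \left(-36660 - 104 \left(38 - 104\right)\right) = \left(34024 + 394\right) \left(-36660 - -6864\right) = 34418 \left(-36660 + 6864\right) = 34418 \left(-29796\right) = -1025518728$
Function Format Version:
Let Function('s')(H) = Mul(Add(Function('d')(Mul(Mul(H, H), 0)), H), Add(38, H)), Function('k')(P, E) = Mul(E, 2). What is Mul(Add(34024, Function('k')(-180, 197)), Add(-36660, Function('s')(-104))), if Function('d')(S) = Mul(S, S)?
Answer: -1025518728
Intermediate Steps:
Function('d')(S) = Pow(S, 2)
Function('k')(P, E) = Mul(2, E)
Function('s')(H) = Mul(H, Add(38, H)) (Function('s')(H) = Mul(Add(Pow(Mul(Mul(H, H), 0), 2), H), Add(38, H)) = Mul(Add(Pow(Mul(Pow(H, 2), 0), 2), H), Add(38, H)) = Mul(Add(Pow(0, 2), H), Add(38, H)) = Mul(Add(0, H), Add(38, H)) = Mul(H, Add(38, H)))
Mul(Add(34024, Function('k')(-180, 197)), Add(-36660, Function('s')(-104))) = Mul(Add(34024, Mul(2, 197)), Add(-36660, Mul(-104, Add(38, -104)))) = Mul(Add(34024, 394), Add(-36660, Mul(-104, -66))) = Mul(34418, Add(-36660, 6864)) = Mul(34418, -29796) = -1025518728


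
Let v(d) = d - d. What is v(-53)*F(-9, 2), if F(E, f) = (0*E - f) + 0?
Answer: 0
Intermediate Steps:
F(E, f) = -f (F(E, f) = (0 - f) + 0 = -f + 0 = -f)
v(d) = 0
v(-53)*F(-9, 2) = 0*(-1*2) = 0*(-2) = 0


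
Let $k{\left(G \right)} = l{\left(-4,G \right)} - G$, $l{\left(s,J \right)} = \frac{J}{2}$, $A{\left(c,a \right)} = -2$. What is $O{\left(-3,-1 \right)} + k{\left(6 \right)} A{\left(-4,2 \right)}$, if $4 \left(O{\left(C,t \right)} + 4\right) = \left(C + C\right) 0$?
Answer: $2$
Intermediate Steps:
$l{\left(s,J \right)} = \frac{J}{2}$ ($l{\left(s,J \right)} = J \frac{1}{2} = \frac{J}{2}$)
$O{\left(C,t \right)} = -4$ ($O{\left(C,t \right)} = -4 + \frac{\left(C + C\right) 0}{4} = -4 + \frac{2 C 0}{4} = -4 + \frac{1}{4} \cdot 0 = -4 + 0 = -4$)
$k{\left(G \right)} = - \frac{G}{2}$ ($k{\left(G \right)} = \frac{G}{2} - G = - \frac{G}{2}$)
$O{\left(-3,-1 \right)} + k{\left(6 \right)} A{\left(-4,2 \right)} = -4 + \left(- \frac{1}{2}\right) 6 \left(-2\right) = -4 - -6 = -4 + 6 = 2$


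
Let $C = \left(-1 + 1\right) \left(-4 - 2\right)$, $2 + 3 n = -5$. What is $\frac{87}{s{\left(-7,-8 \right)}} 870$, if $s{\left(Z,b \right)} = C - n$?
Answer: $\frac{227070}{7} \approx 32439.0$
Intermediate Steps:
$n = - \frac{7}{3}$ ($n = - \frac{2}{3} + \frac{1}{3} \left(-5\right) = - \frac{2}{3} - \frac{5}{3} = - \frac{7}{3} \approx -2.3333$)
$C = 0$ ($C = 0 \left(-6\right) = 0$)
$s{\left(Z,b \right)} = \frac{7}{3}$ ($s{\left(Z,b \right)} = 0 - - \frac{7}{3} = 0 + \frac{7}{3} = \frac{7}{3}$)
$\frac{87}{s{\left(-7,-8 \right)}} 870 = \frac{87}{\frac{7}{3}} \cdot 870 = 87 \cdot \frac{3}{7} \cdot 870 = \frac{261}{7} \cdot 870 = \frac{227070}{7}$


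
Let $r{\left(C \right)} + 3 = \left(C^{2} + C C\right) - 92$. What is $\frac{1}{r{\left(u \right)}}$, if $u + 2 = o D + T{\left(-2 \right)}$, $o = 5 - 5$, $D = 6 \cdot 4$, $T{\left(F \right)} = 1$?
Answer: $- \frac{1}{93} \approx -0.010753$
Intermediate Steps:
$D = 24$
$o = 0$ ($o = 5 - 5 = 0$)
$u = -1$ ($u = -2 + \left(0 \cdot 24 + 1\right) = -2 + \left(0 + 1\right) = -2 + 1 = -1$)
$r{\left(C \right)} = -95 + 2 C^{2}$ ($r{\left(C \right)} = -3 - \left(92 - C^{2} - C C\right) = -3 + \left(\left(C^{2} + C^{2}\right) - 92\right) = -3 + \left(2 C^{2} - 92\right) = -3 + \left(-92 + 2 C^{2}\right) = -95 + 2 C^{2}$)
$\frac{1}{r{\left(u \right)}} = \frac{1}{-95 + 2 \left(-1\right)^{2}} = \frac{1}{-95 + 2 \cdot 1} = \frac{1}{-95 + 2} = \frac{1}{-93} = - \frac{1}{93}$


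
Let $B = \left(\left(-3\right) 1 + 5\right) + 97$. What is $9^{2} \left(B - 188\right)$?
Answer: $-7209$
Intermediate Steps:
$B = 99$ ($B = \left(-3 + 5\right) + 97 = 2 + 97 = 99$)
$9^{2} \left(B - 188\right) = 9^{2} \left(99 - 188\right) = 81 \left(-89\right) = -7209$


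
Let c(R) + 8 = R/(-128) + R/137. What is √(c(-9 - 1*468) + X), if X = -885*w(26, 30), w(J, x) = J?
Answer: 59*I*√31771670/2192 ≈ 151.72*I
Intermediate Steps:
c(R) = -8 - 9*R/17536 (c(R) = -8 + (R/(-128) + R/137) = -8 + (R*(-1/128) + R*(1/137)) = -8 + (-R/128 + R/137) = -8 - 9*R/17536)
X = -23010 (X = -885*26 = -23010)
√(c(-9 - 1*468) + X) = √((-8 - 9*(-9 - 1*468)/17536) - 23010) = √((-8 - 9*(-9 - 468)/17536) - 23010) = √((-8 - 9/17536*(-477)) - 23010) = √((-8 + 4293/17536) - 23010) = √(-135995/17536 - 23010) = √(-403639355/17536) = 59*I*√31771670/2192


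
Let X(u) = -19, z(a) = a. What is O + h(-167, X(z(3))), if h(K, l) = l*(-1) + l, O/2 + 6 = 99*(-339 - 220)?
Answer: -110694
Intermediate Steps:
O = -110694 (O = -12 + 2*(99*(-339 - 220)) = -12 + 2*(99*(-559)) = -12 + 2*(-55341) = -12 - 110682 = -110694)
h(K, l) = 0 (h(K, l) = -l + l = 0)
O + h(-167, X(z(3))) = -110694 + 0 = -110694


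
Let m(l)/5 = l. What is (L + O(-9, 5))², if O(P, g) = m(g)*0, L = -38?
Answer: 1444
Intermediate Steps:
m(l) = 5*l
O(P, g) = 0 (O(P, g) = (5*g)*0 = 0)
(L + O(-9, 5))² = (-38 + 0)² = (-38)² = 1444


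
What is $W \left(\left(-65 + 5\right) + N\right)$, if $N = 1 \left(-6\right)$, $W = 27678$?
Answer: $-1826748$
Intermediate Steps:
$N = -6$
$W \left(\left(-65 + 5\right) + N\right) = 27678 \left(\left(-65 + 5\right) - 6\right) = 27678 \left(-60 - 6\right) = 27678 \left(-66\right) = -1826748$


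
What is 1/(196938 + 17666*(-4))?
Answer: 1/126274 ≈ 7.9193e-6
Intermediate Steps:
1/(196938 + 17666*(-4)) = 1/(196938 - 70664) = 1/126274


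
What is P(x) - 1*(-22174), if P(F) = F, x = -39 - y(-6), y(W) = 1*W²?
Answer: 22099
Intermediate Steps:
y(W) = W²
x = -75 (x = -39 - 1*(-6)² = -39 - 1*36 = -39 - 36 = -75)
P(x) - 1*(-22174) = -75 - 1*(-22174) = -75 + 22174 = 22099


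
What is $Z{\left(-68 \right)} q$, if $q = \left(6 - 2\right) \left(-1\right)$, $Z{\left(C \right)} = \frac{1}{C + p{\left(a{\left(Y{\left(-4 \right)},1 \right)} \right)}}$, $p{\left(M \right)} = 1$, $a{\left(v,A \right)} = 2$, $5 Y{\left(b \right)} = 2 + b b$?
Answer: $\frac{4}{67} \approx 0.059702$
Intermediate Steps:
$Y{\left(b \right)} = \frac{2}{5} + \frac{b^{2}}{5}$ ($Y{\left(b \right)} = \frac{2 + b b}{5} = \frac{2 + b^{2}}{5} = \frac{2}{5} + \frac{b^{2}}{5}$)
$Z{\left(C \right)} = \frac{1}{1 + C}$ ($Z{\left(C \right)} = \frac{1}{C + 1} = \frac{1}{1 + C}$)
$q = -4$ ($q = 4 \left(-1\right) = -4$)
$Z{\left(-68 \right)} q = \frac{1}{1 - 68} \left(-4\right) = \frac{1}{-67} \left(-4\right) = \left(- \frac{1}{67}\right) \left(-4\right) = \frac{4}{67}$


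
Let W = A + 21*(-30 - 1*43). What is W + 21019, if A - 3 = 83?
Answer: 19572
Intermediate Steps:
A = 86 (A = 3 + 83 = 86)
W = -1447 (W = 86 + 21*(-30 - 1*43) = 86 + 21*(-30 - 43) = 86 + 21*(-73) = 86 - 1533 = -1447)
W + 21019 = -1447 + 21019 = 19572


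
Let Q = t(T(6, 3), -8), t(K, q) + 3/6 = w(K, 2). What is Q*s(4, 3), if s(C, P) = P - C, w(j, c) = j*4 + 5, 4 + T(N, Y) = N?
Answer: -25/2 ≈ -12.500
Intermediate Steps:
T(N, Y) = -4 + N
w(j, c) = 5 + 4*j (w(j, c) = 4*j + 5 = 5 + 4*j)
t(K, q) = 9/2 + 4*K (t(K, q) = -½ + (5 + 4*K) = 9/2 + 4*K)
Q = 25/2 (Q = 9/2 + 4*(-4 + 6) = 9/2 + 4*2 = 9/2 + 8 = 25/2 ≈ 12.500)
Q*s(4, 3) = 25*(3 - 1*4)/2 = 25*(3 - 4)/2 = (25/2)*(-1) = -25/2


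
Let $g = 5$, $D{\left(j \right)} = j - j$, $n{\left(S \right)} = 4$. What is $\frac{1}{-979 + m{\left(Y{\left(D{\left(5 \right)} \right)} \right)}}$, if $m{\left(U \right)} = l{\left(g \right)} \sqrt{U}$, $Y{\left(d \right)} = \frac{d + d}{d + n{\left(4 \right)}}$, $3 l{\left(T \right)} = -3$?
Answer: $- \frac{1}{979} \approx -0.0010215$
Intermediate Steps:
$D{\left(j \right)} = 0$
$l{\left(T \right)} = -1$ ($l{\left(T \right)} = \frac{1}{3} \left(-3\right) = -1$)
$Y{\left(d \right)} = \frac{2 d}{4 + d}$ ($Y{\left(d \right)} = \frac{d + d}{d + 4} = \frac{2 d}{4 + d}$)
$m{\left(U \right)} = - \sqrt{U}$
$\frac{1}{-979 + m{\left(Y{\left(D{\left(5 \right)} \right)} \right)}} = \frac{1}{-979 - \sqrt{2 \cdot 0 \frac{1}{4 + 0}}} = \frac{1}{-979 - \sqrt{2 \cdot 0 \cdot \frac{1}{4}}} = \frac{1}{-979 - \sqrt{0}} = \frac{1}{-979 - 0} = \frac{1}{-979 + 0} = \frac{1}{-979} = - \frac{1}{979}$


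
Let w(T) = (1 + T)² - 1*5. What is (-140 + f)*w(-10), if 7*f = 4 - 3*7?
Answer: -75772/7 ≈ -10825.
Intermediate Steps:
f = -17/7 (f = (4 - 3*7)/7 = (4 - 21)/7 = (⅐)*(-17) = -17/7 ≈ -2.4286)
w(T) = -5 + (1 + T)² (w(T) = (1 + T)² - 5 = -5 + (1 + T)²)
(-140 + f)*w(-10) = (-140 - 17/7)*(-5 + (1 - 10)²) = -997*(-5 + (-9)²)/7 = -997*(-5 + 81)/7 = -997/7*76 = -75772/7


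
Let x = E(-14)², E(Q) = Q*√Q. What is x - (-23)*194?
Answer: 1718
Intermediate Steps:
E(Q) = Q^(3/2)
x = -2744 (x = ((-14)^(3/2))² = (-14*I*√14)² = -2744)
x - (-23)*194 = -2744 - (-23)*194 = -2744 - 1*(-4462) = -2744 + 4462 = 1718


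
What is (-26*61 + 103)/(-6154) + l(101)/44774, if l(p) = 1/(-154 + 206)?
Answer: 1726398969/7164019096 ≈ 0.24098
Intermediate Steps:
l(p) = 1/52
(-26*61 + 103)/(-6154) + l(101)/44774 = (-26*61 + 103)/(-6154) + (1/52)/44774 = (-1586 + 103)*(-1/6154) + (1/52)*(1/44774) = -1483*(-1/6154) + 1/2328248 = 1483/6154 + 1/2328248 = 1726398969/7164019096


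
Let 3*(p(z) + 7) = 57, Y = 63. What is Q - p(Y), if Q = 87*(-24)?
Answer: -2100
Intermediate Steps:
p(z) = 12 (p(z) = -7 + (⅓)*57 = -7 + 19 = 12)
Q = -2088
Q - p(Y) = -2088 - 1*12 = -2088 - 12 = -2100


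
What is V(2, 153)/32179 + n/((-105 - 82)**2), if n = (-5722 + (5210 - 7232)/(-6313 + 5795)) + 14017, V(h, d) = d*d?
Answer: 40168670229/41634895687 ≈ 0.96478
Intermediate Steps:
V(h, d) = d**2
n = 2149416/259 (n = (-5722 - 2022/(-518)) + 14017 = (-5722 - 2022*(-1/518)) + 14017 = (-5722 + 1011/259) + 14017 = -1480987/259 + 14017 = 2149416/259 ≈ 8298.9)
V(2, 153)/32179 + n/((-105 - 82)**2) = 153**2/32179 + 2149416/(259*((-105 - 82)**2)) = 23409*(1/32179) + 2149416/(259*((-187)**2)) = 23409/32179 + (2149416/259)/34969 = 23409/32179 + (2149416/259)*(1/34969) = 23409/32179 + 2149416/9056971 = 40168670229/41634895687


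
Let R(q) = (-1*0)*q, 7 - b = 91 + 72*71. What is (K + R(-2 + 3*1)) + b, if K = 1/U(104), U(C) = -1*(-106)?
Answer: -550775/106 ≈ -5196.0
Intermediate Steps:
b = -5196 (b = 7 - (91 + 72*71) = 7 - (91 + 5112) = 7 - 1*5203 = 7 - 5203 = -5196)
U(C) = 106
K = 1/106 ≈ 0.0094340
R(q) = 0 (R(q) = 0*q = 0)
(K + R(-2 + 3*1)) + b = (1/106 + 0) - 5196 = 1/106 - 5196 = -550775/106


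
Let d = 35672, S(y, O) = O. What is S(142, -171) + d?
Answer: 35501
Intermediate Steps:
S(142, -171) + d = -171 + 35672 = 35501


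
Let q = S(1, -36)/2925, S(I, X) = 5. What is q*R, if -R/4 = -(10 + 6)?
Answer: 64/585 ≈ 0.10940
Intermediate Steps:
q = 1/585 (q = 5/2925 = 5*(1/2925) = 1/585 ≈ 0.0017094)
R = 64 (R = -(-4)*(10 + 6) = -(-4)*16 = -4*(-16) = 64)
q*R = (1/585)*64 = 64/585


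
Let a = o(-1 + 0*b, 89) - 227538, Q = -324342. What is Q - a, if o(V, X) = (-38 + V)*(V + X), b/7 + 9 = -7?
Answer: -93372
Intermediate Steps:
b = -112 (b = -63 + 7*(-7) = -63 - 49 = -112)
a = -230970 (a = ((-1 + 0*(-112))² - 38*(-1 + 0*(-112)) - 38*89 + (-1 + 0*(-112))*89) - 227538 = ((-1 + 0)² - 38*(-1 + 0) - 3382 + (-1 + 0)*89) - 227538 = ((-1)² - 38*(-1) - 3382 - 1*89) - 227538 = (1 + 38 - 3382 - 89) - 227538 = -3432 - 227538 = -230970)
Q - a = -324342 - 1*(-230970) = -324342 + 230970 = -93372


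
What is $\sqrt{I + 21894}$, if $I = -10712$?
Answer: $\sqrt{11182} \approx 105.74$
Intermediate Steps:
$\sqrt{I + 21894} = \sqrt{-10712 + 21894} = \sqrt{11182}$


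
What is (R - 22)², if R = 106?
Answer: 7056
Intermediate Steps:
(R - 22)² = (106 - 22)² = 84² = 7056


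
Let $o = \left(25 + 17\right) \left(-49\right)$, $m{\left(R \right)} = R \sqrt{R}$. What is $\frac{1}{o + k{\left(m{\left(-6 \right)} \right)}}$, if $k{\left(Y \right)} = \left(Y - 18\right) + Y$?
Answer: $\frac{i}{12 \left(\sqrt{6} - 173 i\right)} \approx -0.0004816 + 6.8189 \cdot 10^{-6} i$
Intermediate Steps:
$m{\left(R \right)} = R^{\frac{3}{2}}$
$k{\left(Y \right)} = -18 + 2 Y$ ($k{\left(Y \right)} = \left(-18 + Y\right) + Y = -18 + 2 Y$)
$o = -2058$ ($o = 42 \left(-49\right) = -2058$)
$\frac{1}{o + k{\left(m{\left(-6 \right)} \right)}} = \frac{1}{-2058 - \left(18 - 2 \left(-6\right)^{\frac{3}{2}}\right)} = \frac{1}{-2058 - \left(18 - 2 \left(- 6 i \sqrt{6}\right)\right)} = \frac{1}{-2058 - \left(18 + 12 i \sqrt{6}\right)} = \frac{1}{-2076 - 12 i \sqrt{6}}$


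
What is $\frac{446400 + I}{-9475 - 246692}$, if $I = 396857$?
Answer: $- \frac{843257}{256167} \approx -3.2918$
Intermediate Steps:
$\frac{446400 + I}{-9475 - 246692} = \frac{446400 + 396857}{-9475 - 246692} = \frac{843257}{-256167} = 843257 \left(- \frac{1}{256167}\right) = - \frac{843257}{256167}$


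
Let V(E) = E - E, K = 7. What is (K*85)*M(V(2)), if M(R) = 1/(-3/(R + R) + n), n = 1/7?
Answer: 0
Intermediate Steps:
n = ⅐ ≈ 0.14286
V(E) = 0
M(R) = 1/(⅐ - 3/(2*R)) (M(R) = 1/(-3/(R + R) + ⅐) = 1/(-3/(2*R) + ⅐) = 1/(⅐ - 3/(2*R)))
(K*85)*M(V(2)) = (7*85)*(14*0/(-21 + 2*0)) = 595*(14*0/(-21 + 0)) = 595*(14*0/(-21)) = 595*(14*0*(-1/21)) = 595*0 = 0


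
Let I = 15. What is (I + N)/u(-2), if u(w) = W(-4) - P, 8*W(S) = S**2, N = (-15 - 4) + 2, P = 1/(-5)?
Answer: -10/11 ≈ -0.90909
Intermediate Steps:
P = -1/5 ≈ -0.20000
N = -17 (N = -19 + 2 = -17)
W(S) = S**2/8
u(w) = 11/5 (u(w) = (1/8)*(-4)**2 - 1*(-1/5) = (1/8)*16 + 1/5 = 2 + 1/5 = 11/5)
(I + N)/u(-2) = (15 - 17)/(11/5) = (5/11)*(-2) = -10/11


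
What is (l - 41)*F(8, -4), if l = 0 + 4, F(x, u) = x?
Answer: -296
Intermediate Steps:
l = 4
(l - 41)*F(8, -4) = (4 - 41)*8 = -37*8 = -296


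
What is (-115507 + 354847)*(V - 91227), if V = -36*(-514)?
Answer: -17405522820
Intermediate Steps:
V = 18504
(-115507 + 354847)*(V - 91227) = (-115507 + 354847)*(18504 - 91227) = 239340*(-72723) = -17405522820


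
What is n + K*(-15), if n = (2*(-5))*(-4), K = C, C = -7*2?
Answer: 250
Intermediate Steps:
C = -14
K = -14
n = 40 (n = -10*(-4) = 40)
n + K*(-15) = 40 - 14*(-15) = 40 + 210 = 250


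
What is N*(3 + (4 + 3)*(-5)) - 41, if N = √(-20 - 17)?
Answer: -41 - 32*I*√37 ≈ -41.0 - 194.65*I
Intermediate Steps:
N = I*√37 (N = √(-37) = I*√37 ≈ 6.0828*I)
N*(3 + (4 + 3)*(-5)) - 41 = (I*√37)*(3 + (4 + 3)*(-5)) - 41 = (I*√37)*(3 + 7*(-5)) - 41 = (I*√37)*(3 - 35) - 41 = (I*√37)*(-32) - 41 = -32*I*√37 - 41 = -41 - 32*I*√37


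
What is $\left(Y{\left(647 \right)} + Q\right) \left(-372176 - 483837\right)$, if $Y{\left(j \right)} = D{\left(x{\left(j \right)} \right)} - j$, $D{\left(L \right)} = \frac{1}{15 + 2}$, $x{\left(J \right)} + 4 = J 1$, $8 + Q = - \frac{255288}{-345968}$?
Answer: $\frac{411706708772201}{735182} \approx 5.6001 \cdot 10^{8}$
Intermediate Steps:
$Q = - \frac{314057}{43246}$ ($Q = -8 - \frac{255288}{-345968} = -8 - - \frac{31911}{43246} = -8 + \frac{31911}{43246} = - \frac{314057}{43246} \approx -7.2621$)
$x{\left(J \right)} = -4 + J$ ($x{\left(J \right)} = -4 + J 1 = -4 + J$)
$D{\left(L \right)} = \frac{1}{17}$
$Y{\left(j \right)} = \frac{1}{17} - j$
$\left(Y{\left(647 \right)} + Q\right) \left(-372176 - 483837\right) = \left(\left(\frac{1}{17} - 647\right) - \frac{314057}{43246}\right) \left(-372176 - 483837\right) = \left(\left(\frac{1}{17} - 647\right) - \frac{314057}{43246}\right) \left(-856013\right) = \left(- \frac{10998}{17} - \frac{314057}{43246}\right) \left(-856013\right) = \left(- \frac{480958477}{735182}\right) \left(-856013\right) = \frac{411706708772201}{735182}$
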